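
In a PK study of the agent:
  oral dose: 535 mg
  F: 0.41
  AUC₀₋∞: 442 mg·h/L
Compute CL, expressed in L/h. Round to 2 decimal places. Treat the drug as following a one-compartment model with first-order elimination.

CL = F·Dose / AUC = 0.41 × 535 / 442 = 0.4963 L/h

0.50 L/h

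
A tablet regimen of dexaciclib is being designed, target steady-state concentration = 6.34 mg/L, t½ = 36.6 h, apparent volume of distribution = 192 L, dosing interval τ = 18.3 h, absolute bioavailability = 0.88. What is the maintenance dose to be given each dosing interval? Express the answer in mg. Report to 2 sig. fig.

480 mg

k = ln2 / t½ = 0.693147 / 36.6 = 0.01894 h⁻¹
CL = k × Vd = 0.01894 × 192 = 3.636 L/h
At steady state, F × (Dose/τ) = Css × CL.
Dose = Css × CL × τ / F = 6.34 × 3.636 × 18.3 / 0.88 = 479.4 mg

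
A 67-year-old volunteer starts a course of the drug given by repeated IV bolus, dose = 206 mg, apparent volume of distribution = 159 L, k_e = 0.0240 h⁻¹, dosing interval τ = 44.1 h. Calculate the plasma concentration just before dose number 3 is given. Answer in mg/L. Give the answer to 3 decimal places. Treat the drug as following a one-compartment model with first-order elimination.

0.606 mg/L

C₀ per dose = Dose / Vd = 206 / 159 = 1.296 mg/L
Fraction remaining after one interval: r = e^(−kτ) = e^(−0.02400 × 44.1) = 0.3470
Before dose 3, 2 doses have been given (aged 1τ, 2τ).
C_trough = C₀ × (r + r²) = 1.296 × (0.3470 + 0.1204) = 0.6058 mg/L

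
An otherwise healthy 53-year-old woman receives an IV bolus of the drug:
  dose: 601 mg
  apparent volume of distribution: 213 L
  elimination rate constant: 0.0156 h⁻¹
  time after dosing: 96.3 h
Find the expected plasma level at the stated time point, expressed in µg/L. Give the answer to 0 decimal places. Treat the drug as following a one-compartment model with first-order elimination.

628 µg/L

C₀ = Dose / Vd = 601.0 / 213 = 2.822 mg/L
C = C₀ · e^(−k·t) = 2.822 × e^(−0.01560 × 96.3)
  = 2.822 × 0.2226 = 0.6282 mg/L
Convert: 0.6282 mg/L × 1000 = 628.2 µg/L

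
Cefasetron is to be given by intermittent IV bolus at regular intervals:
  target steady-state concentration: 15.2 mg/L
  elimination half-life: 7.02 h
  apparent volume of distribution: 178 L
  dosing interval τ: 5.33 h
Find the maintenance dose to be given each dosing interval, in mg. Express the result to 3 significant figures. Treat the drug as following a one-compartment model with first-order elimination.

k = ln2 / t½ = 0.693147 / 7.02 = 0.09874 h⁻¹
CL = k × Vd = 0.09874 × 178 = 17.58 L/h
At steady state, Dose/τ = Css × CL.
Dose = Css × CL × τ = 15.2 × 17.58 × 5.33 = 1424 mg

1420 mg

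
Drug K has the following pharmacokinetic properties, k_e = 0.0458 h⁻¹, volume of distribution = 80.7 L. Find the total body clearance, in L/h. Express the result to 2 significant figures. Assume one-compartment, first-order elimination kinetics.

3.7 L/h

CL = k × Vd = 0.0458 × 80.7 = 3.696 L/h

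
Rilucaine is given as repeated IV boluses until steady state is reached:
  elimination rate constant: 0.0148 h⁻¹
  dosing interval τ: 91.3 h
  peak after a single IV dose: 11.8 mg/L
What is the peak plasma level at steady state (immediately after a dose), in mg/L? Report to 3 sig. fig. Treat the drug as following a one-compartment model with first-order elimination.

e^(−kτ) = e^(−0.01480 × 91.3) = 0.2589
Accumulation ratio R = 1 / (1 − e^(−kτ)) = 1 / (1 − 0.2589) = 1.349
Steady-state peak = C₀ × R = 11.8 × 1.349 = 15.92 mg/L

15.9 mg/L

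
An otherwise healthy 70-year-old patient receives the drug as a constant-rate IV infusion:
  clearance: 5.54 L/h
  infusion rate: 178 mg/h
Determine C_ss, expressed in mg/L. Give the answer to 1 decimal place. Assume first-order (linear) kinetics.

At steady state Css = R₀ / CL = 178 / 5.540 = 32.13 mg/L

32.1 mg/L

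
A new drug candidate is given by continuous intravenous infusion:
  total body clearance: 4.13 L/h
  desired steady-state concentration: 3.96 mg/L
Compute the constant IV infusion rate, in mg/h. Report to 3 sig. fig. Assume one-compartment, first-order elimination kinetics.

16.4 mg/h

At steady state, infusion rate R₀ = Css × CL = 3.96 × 4.130 = 16.35 mg/h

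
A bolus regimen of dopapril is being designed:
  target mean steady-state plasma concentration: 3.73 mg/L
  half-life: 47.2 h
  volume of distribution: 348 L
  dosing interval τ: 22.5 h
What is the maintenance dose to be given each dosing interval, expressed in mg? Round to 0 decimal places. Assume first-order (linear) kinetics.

k = ln2 / t½ = 0.693147 / 47.2 = 0.01469 h⁻¹
CL = k × Vd = 0.01469 × 348 = 5.112 L/h
At steady state, Dose/τ = Css × CL.
Dose = Css × CL × τ = 3.73 × 5.112 × 22.5 = 429.0 mg

429 mg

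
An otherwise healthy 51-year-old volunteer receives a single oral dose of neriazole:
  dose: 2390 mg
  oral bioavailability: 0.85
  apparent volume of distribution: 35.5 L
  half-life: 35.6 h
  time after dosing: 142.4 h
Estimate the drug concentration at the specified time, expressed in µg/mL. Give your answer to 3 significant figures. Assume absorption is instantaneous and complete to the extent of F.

Amount reaching circulation = F × Dose = 0.85 × 2390 = 2032 mg
C₀ = F·Dose / Vd = 2032 / 35.5 = 57.24 mg/L
k = ln2 / t½ = 0.693147 / 35.6 = 0.01947 h⁻¹
t / t½ = 142.4 / 35.6 = 4 half-lives
C = C₀ × (1/2)^4 = 57.24 × 0.06250 = 3.578 mg/L
(3.578 mg/L = 3.578 µg/mL)

3.58 µg/mL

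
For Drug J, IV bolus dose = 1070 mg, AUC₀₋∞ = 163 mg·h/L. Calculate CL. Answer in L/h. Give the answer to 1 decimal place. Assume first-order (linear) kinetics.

CL = Dose / AUC = 1070 / 163 = 6.564 L/h

6.6 L/h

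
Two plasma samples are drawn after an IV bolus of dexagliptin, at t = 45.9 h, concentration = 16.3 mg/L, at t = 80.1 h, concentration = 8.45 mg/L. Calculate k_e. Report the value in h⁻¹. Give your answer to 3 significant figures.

0.0192 h⁻¹

k = ln(C₁/C₂) / (t₂ − t₁) = ln(16.3/8.45) / (80.1 − 45.9)
  = 0.6570 / 34.20 = 0.01921 h⁻¹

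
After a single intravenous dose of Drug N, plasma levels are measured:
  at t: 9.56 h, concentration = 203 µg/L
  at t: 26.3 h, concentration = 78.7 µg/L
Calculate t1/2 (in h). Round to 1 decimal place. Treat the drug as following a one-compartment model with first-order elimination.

k = ln(C₁/C₂) / (t₂ − t₁) = ln(203/78.7) / (26.3 − 9.56)
  = 0.9476 / 16.74 = 0.05661 h⁻¹
t½ = ln2 / k = 0.693147 / 0.05661 = 12.24 h

12.2 h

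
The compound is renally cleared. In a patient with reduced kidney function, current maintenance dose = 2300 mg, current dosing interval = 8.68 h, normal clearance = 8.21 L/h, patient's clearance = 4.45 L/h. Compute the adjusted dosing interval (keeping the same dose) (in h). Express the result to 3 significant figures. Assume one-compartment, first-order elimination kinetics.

16.0 h

To keep the same average steady-state level, dosing rate must scale with clearance.
CL ratio = 4.45 / 8.21 = 0.5420
New interval (same dose) = 8.68 / 0.5420 = 16.01 h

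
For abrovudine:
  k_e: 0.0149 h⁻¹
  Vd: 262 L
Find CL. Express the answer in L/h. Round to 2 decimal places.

3.90 L/h

CL = k × Vd = 0.0149 × 262 = 3.904 L/h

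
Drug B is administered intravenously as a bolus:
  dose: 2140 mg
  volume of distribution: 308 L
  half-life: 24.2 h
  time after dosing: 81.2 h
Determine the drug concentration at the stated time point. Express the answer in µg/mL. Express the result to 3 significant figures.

0.679 µg/mL

C₀ = Dose / Vd = 2140 / 308 = 6.948 mg/L
k = ln2 / t½ = 0.693147 / 24.2 = 0.02864 h⁻¹
C = C₀ · e^(−k·t) = 6.948 × e^(−0.02864 × 81.2)
  = 6.948 × 0.09773 = 0.6790 mg/L
(0.6790 mg/L = 0.6790 µg/mL)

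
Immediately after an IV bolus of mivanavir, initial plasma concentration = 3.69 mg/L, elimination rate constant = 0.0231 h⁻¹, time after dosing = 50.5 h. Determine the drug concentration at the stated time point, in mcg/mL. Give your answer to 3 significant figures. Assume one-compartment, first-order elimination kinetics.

C = C₀ · e^(−k·t) = 3.690 × e^(−0.02310 × 50.5)
  = 3.690 × 0.3114 = 1.149 mg/L
(1.149 mg/L = 1.149 mcg/mL)

1.15 mcg/mL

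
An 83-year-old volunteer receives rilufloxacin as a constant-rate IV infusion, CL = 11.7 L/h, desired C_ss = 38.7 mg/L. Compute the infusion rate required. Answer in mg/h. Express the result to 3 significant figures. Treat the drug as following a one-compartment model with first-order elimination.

At steady state, infusion rate R₀ = Css × CL = 38.7 × 11.70 = 452.8 mg/h

453 mg/h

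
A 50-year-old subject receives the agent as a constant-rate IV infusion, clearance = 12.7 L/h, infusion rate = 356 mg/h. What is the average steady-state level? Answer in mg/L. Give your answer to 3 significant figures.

28.0 mg/L

At steady state Css = R₀ / CL = 356 / 12.70 = 28.03 mg/L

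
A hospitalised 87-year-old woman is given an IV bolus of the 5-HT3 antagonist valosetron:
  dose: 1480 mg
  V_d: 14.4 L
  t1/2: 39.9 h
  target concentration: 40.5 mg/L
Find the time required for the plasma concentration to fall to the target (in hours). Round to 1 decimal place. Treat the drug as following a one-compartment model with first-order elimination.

53.6 h

C₀ = Dose / Vd = 1480 / 14.4 = 102.8 mg/L
k = ln2 / t½ = 0.693147 / 39.9 = 0.01737 h⁻¹
t = ln(C₀ / C) / k = ln(102.8 / 40.5) / 0.01737
  = ln(2.538) / 0.01737 = 0.9314 / 0.01737 = 53.62 h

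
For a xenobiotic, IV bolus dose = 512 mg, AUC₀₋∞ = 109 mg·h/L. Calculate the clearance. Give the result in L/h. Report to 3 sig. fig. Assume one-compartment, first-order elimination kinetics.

CL = Dose / AUC = 512 / 109 = 4.697 L/h

4.70 L/h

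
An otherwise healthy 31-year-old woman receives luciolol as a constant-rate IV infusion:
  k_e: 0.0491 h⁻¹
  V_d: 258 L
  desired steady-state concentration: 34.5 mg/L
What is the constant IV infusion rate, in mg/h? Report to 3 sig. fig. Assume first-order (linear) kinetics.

437 mg/h

CL = k × Vd = 0.04910 × 258 = 12.67 L/h
At steady state, infusion rate R₀ = Css × CL = 34.5 × 12.67 = 437.1 mg/h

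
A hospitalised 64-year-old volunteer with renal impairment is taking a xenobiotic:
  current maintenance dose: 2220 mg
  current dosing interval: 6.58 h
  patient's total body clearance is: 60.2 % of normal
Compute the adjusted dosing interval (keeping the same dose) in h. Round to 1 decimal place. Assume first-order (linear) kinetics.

To keep the same average steady-state level, dosing rate must scale with clearance.
CL ratio = 60.2 / 100 = 0.6020
New interval (same dose) = 6.58 / 0.6020 = 10.93 h

10.9 h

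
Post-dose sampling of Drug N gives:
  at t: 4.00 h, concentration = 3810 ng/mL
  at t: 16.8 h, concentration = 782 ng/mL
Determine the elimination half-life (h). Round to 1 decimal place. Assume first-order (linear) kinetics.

k = ln(C₁/C₂) / (t₂ − t₁) = ln(3810/782) / (16.8 − 4.00)
  = 1.584 / 12.80 = 0.1238 h⁻¹
t½ = ln2 / k = 0.693147 / 0.1238 = 5.599 h

5.6 h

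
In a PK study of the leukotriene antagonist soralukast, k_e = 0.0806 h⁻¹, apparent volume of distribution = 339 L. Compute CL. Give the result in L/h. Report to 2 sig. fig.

CL = k × Vd = 0.0806 × 339 = 27.32 L/h

27 L/h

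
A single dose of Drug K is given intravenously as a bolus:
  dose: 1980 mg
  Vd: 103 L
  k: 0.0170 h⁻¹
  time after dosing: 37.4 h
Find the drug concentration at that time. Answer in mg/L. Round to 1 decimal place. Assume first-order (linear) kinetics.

10.2 mg/L

C₀ = Dose / Vd = 1980 / 103 = 19.22 mg/L
C = C₀ · e^(−k·t) = 19.22 × e^(−0.01700 × 37.4)
  = 19.22 × 0.5295 = 10.18 mg/L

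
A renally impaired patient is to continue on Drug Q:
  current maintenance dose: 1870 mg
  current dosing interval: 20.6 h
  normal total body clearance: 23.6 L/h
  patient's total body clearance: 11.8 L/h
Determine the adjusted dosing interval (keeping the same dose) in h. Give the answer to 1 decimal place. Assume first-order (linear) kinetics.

41.2 h

To keep the same average steady-state level, dosing rate must scale with clearance.
CL ratio = 11.8 / 23.6 = 0.5000
New interval (same dose) = 20.6 / 0.5000 = 41.20 h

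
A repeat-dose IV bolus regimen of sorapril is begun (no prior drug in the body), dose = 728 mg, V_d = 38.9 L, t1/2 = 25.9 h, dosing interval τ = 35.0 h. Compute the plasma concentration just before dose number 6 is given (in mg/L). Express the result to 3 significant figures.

12.0 mg/L

C₀ per dose = Dose / Vd = 728 / 38.9 = 18.71 mg/L
k = ln2 / t½ = 0.693147 / 25.9 = 0.02676 h⁻¹
Fraction remaining after one interval: r = e^(−kτ) = e^(−0.02676 × 35.0) = 0.3920
Before dose 6, 5 doses have been given (aged 1τ, 2τ, 3τ, 4τ, 5τ).
C_trough = C₀ × (r + r² + … + r^5) = C₀ × r(1−r^5)/(1−r)
        = 18.71 × 0.3920 × (1 − 0.009256) / (1 − 0.3920) = 11.95 mg/L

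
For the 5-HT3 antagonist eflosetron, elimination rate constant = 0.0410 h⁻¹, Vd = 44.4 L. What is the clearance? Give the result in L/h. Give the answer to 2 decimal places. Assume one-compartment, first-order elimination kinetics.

CL = k × Vd = 0.0410 × 44.4 = 1.820 L/h

1.82 L/h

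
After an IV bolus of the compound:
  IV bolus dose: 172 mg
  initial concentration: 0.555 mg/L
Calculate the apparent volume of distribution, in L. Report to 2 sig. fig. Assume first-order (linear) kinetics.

310 L

Vd = Dose / C₀ = 172.0 / 0.555 = 309.9 L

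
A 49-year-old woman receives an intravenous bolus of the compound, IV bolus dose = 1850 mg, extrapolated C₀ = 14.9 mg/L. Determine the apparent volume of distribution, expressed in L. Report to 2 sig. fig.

Vd = Dose / C₀ = 1850 / 14.9 = 124.2 L

120 L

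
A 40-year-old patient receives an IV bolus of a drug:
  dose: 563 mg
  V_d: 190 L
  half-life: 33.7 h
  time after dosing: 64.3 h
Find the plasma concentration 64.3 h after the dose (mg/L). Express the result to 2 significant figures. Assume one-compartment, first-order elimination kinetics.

0.79 mg/L

C₀ = Dose / Vd = 563.0 / 190 = 2.963 mg/L
k = ln2 / t½ = 0.693147 / 33.7 = 0.02057 h⁻¹
C = C₀ · e^(−k·t) = 2.963 × e^(−0.02057 × 64.3)
  = 2.963 × 0.2664 = 0.7893 mg/L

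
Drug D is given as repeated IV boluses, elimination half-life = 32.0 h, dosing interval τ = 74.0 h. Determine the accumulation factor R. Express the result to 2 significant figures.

1.3

k = ln2 / t½ = 0.693147 / 32.0 = 0.02166 h⁻¹
e^(−kτ) = e^(−0.02166 × 74.0) = 0.2013
Accumulation ratio R = 1 / (1 − e^(−kτ)) = 1 / (1 − 0.2013) = 1.252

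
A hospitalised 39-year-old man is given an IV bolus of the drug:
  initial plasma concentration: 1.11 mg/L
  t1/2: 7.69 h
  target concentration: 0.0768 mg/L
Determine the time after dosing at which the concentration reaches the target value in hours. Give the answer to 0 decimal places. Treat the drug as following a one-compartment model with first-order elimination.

30 h

k = ln2 / t½ = 0.693147 / 7.69 = 0.09014 h⁻¹
t = ln(C₀ / C) / k = ln(1.110 / 0.0768) / 0.09014
  = ln(14.45) / 0.09014 = 2.671 / 0.09014 = 29.63 h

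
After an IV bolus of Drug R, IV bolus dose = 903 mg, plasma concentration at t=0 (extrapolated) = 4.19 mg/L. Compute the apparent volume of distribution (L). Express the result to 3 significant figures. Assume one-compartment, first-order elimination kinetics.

Vd = Dose / C₀ = 903.0 / 4.19 = 215.5 L

216 L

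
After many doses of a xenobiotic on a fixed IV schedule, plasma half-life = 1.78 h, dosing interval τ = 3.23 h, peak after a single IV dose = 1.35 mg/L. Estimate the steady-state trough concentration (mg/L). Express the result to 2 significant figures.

0.54 mg/L

k = ln2 / t½ = 0.693147 / 1.78 = 0.3894 h⁻¹
e^(−kτ) = e^(−0.3894 × 3.23) = 0.2843
Accumulation ratio R = 1 / (1 − e^(−kτ)) = 1 / (1 − 0.2843) = 1.397
Steady-state trough = C₀ × R × e^(−kτ) = 1.35 × 1.397 × 0.2843 = 0.5362 mg/L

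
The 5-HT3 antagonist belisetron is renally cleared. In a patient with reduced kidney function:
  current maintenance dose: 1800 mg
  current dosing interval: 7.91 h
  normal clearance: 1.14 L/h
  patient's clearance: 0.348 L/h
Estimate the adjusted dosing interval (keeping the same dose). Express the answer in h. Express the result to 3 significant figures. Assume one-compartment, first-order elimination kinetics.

To keep the same average steady-state level, dosing rate must scale with clearance.
CL ratio = 0.348 / 1.14 = 0.3053
New interval (same dose) = 7.91 / 0.3053 = 25.91 h

25.9 h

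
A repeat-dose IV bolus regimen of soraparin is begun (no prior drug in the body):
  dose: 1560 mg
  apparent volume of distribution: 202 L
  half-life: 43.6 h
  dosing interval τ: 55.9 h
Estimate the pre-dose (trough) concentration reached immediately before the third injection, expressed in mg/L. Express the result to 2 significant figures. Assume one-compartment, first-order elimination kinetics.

C₀ per dose = Dose / Vd = 1560 / 202 = 7.723 mg/L
k = ln2 / t½ = 0.693147 / 43.6 = 0.01590 h⁻¹
Fraction remaining after one interval: r = e^(−kτ) = e^(−0.01590 × 55.9) = 0.4111
Before dose 3, 2 doses have been given (aged 1τ, 2τ).
C_trough = C₀ × (r + r²) = 7.723 × (0.4111 + 0.1690) = 4.480 mg/L

4.5 mg/L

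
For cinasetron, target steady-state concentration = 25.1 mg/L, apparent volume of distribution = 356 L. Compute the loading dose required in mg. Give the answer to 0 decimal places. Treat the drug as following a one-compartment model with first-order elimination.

8936 mg

LD = Css × Vd = 25.1 × 356 = 8936 mg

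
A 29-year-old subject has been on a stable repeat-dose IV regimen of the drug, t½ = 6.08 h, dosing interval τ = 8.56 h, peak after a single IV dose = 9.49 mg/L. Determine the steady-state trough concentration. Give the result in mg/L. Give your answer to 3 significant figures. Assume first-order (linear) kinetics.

5.74 mg/L

k = ln2 / t½ = 0.693147 / 6.08 = 0.1140 h⁻¹
e^(−kτ) = e^(−0.1140 × 8.56) = 0.3769
Accumulation ratio R = 1 / (1 − e^(−kτ)) = 1 / (1 − 0.3769) = 1.605
Steady-state trough = C₀ × R × e^(−kτ) = 9.49 × 1.605 × 0.3769 = 5.741 mg/L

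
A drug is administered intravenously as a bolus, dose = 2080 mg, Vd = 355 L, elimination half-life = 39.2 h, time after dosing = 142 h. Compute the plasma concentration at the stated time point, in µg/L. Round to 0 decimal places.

476 µg/L

C₀ = Dose / Vd = 2080 / 355 = 5.859 mg/L
k = ln2 / t½ = 0.693147 / 39.2 = 0.01768 h⁻¹
C = C₀ · e^(−k·t) = 5.859 × e^(−0.01768 × 142)
  = 5.859 × 0.08122 = 0.4759 mg/L
Convert: 0.4759 mg/L × 1000 = 475.9 µg/L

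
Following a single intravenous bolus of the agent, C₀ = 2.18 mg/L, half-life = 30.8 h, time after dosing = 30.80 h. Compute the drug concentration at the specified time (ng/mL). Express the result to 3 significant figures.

1090 ng/mL

k = ln2 / t½ = 0.693147 / 30.8 = 0.02250 h⁻¹
t / t½ = 30.80 / 30.8 = 1 half-lives
C = C₀ × (1/2)^1 = 2.180 × 0.5000 = 1.090 mg/L
Convert: 1.090 mg/L × 1000 = 1090 ng/mL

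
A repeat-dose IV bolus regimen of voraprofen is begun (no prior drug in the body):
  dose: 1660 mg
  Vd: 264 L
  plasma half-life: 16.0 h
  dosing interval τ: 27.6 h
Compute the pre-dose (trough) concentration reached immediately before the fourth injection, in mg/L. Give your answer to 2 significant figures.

C₀ per dose = Dose / Vd = 1660 / 264 = 6.288 mg/L
k = ln2 / t½ = 0.693147 / 16.0 = 0.04332 h⁻¹
Fraction remaining after one interval: r = e^(−kτ) = e^(−0.04332 × 27.6) = 0.3025
Before dose 4, 3 doses have been given (aged 1τ, 2τ, 3τ).
C_trough = C₀ × (r + r² + … + r^3) = C₀ × r(1−r^3)/(1−r)
        = 6.288 × 0.3025 × (1 − 0.02768) / (1 − 0.3025) = 2.652 mg/L

2.7 mg/L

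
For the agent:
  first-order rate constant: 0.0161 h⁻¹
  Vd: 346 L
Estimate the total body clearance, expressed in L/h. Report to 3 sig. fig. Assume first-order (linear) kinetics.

CL = k × Vd = 0.0161 × 346 = 5.571 L/h

5.57 L/h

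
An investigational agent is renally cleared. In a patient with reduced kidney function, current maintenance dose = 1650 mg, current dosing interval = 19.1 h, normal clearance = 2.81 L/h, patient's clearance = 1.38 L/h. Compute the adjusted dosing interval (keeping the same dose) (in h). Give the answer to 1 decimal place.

38.9 h

To keep the same average steady-state level, dosing rate must scale with clearance.
CL ratio = 1.38 / 2.81 = 0.4911
New interval (same dose) = 19.1 / 0.4911 = 38.89 h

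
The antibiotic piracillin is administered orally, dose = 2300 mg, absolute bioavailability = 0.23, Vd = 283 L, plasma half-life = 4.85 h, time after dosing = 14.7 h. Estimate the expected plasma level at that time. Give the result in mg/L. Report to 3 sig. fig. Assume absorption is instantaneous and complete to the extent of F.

Amount reaching circulation = F × Dose = 0.23 × 2300 = 529.0 mg
C₀ = F·Dose / Vd = 529.0 / 283 = 1.869 mg/L
k = ln2 / t½ = 0.693147 / 4.85 = 0.1429 h⁻¹
C = C₀ · e^(−k·t) = 1.869 × e^(−0.1429 × 14.7)
  = 1.869 × 0.1224 = 0.2288 mg/L

0.229 mg/L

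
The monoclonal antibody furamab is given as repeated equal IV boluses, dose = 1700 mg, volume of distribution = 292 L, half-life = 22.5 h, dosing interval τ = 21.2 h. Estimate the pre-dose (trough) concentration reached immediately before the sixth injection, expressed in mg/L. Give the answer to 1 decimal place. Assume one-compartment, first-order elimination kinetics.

C₀ per dose = Dose / Vd = 1700 / 292 = 5.822 mg/L
k = ln2 / t½ = 0.693147 / 22.5 = 0.03081 h⁻¹
Fraction remaining after one interval: r = e^(−kτ) = e^(−0.03081 × 21.2) = 0.5204
Before dose 6, 5 doses have been given (aged 1τ, 2τ, 3τ, 4τ, 5τ).
C_trough = C₀ × (r + r² + … + r^5) = C₀ × r(1−r^5)/(1−r)
        = 5.822 × 0.5204 × (1 − 0.03817) / (1 − 0.5204) = 6.076 mg/L

6.1 mg/L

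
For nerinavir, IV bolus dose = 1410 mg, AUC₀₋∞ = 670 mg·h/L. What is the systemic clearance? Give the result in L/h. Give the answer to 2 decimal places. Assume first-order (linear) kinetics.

CL = Dose / AUC = 1410 / 670 = 2.104 L/h

2.10 L/h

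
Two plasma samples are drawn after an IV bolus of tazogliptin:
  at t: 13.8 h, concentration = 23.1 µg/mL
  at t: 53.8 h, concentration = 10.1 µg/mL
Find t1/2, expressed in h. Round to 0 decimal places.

k = ln(C₁/C₂) / (t₂ − t₁) = ln(23.1/10.1) / (53.8 − 13.8)
  = 0.8273 / 40.00 = 0.02068 h⁻¹
t½ = ln2 / k = 0.693147 / 0.02068 = 33.52 h

34 h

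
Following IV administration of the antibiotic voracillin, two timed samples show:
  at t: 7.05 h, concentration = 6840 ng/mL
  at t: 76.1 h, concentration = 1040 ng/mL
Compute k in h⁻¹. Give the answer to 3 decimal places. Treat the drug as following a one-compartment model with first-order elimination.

k = ln(C₁/C₂) / (t₂ − t₁) = ln(6840/1040) / (76.1 − 7.05)
  = 1.884 / 69.05 = 0.02728 h⁻¹

0.027 h⁻¹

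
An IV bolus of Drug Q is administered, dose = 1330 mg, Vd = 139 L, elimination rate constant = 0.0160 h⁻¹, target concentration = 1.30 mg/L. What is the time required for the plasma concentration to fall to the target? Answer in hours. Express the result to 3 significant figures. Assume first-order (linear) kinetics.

C₀ = Dose / Vd = 1330 / 139 = 9.568 mg/L
t = ln(C₀ / C) / k = ln(9.568 / 1.30) / 0.01600
  = ln(7.360) / 0.01600 = 1.996 / 0.01600 = 124.8 h

125 h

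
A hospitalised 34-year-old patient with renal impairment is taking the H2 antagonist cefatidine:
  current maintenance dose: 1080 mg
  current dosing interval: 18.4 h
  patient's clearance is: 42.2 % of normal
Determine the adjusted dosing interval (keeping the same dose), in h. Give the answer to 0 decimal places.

44 h

To keep the same average steady-state level, dosing rate must scale with clearance.
CL ratio = 42.2 / 100 = 0.4220
New interval (same dose) = 18.4 / 0.4220 = 43.60 h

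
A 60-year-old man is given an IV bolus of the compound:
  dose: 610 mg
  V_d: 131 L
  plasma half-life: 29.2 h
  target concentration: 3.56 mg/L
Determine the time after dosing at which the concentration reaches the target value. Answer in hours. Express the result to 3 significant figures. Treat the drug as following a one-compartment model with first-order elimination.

11.3 h

C₀ = Dose / Vd = 610.0 / 131 = 4.656 mg/L
k = ln2 / t½ = 0.693147 / 29.2 = 0.02374 h⁻¹
t = ln(C₀ / C) / k = ln(4.656 / 3.56) / 0.02374
  = ln(1.308) / 0.02374 = 0.2685 / 0.02374 = 11.31 h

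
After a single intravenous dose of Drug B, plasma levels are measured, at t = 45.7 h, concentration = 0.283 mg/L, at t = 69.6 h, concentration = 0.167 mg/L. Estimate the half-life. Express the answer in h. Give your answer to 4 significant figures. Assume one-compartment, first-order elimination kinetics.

31.41 h

k = ln(C₁/C₂) / (t₂ − t₁) = ln(0.283/0.167) / (69.6 − 45.7)
  = 0.5275 / 23.90 = 0.02207 h⁻¹
t½ = ln2 / k = 0.693147 / 0.02207 = 31.41 h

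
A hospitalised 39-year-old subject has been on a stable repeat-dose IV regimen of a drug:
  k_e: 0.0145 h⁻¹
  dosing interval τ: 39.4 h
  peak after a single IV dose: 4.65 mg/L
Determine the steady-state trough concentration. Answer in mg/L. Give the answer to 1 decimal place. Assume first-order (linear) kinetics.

e^(−kτ) = e^(−0.01450 × 39.4) = 0.5648
Accumulation ratio R = 1 / (1 − e^(−kτ)) = 1 / (1 − 0.5648) = 2.298
Steady-state trough = C₀ × R × e^(−kτ) = 4.65 × 2.298 × 0.5648 = 6.035 mg/L

6.0 mg/L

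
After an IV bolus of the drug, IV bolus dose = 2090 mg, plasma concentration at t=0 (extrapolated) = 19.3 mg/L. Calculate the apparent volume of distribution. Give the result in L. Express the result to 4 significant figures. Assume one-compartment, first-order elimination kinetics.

Vd = Dose / C₀ = 2090 / 19.3 = 108.3 L

108.3 L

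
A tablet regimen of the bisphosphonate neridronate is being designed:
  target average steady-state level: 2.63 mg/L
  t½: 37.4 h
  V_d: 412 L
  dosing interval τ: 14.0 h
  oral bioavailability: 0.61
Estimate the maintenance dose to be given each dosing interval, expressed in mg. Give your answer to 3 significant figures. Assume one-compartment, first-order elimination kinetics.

461 mg

k = ln2 / t½ = 0.693147 / 37.4 = 0.01853 h⁻¹
CL = k × Vd = 0.01853 × 412 = 7.634 L/h
At steady state, F × (Dose/τ) = Css × CL.
Dose = Css × CL × τ / F = 2.63 × 7.634 × 14.0 / 0.61 = 460.8 mg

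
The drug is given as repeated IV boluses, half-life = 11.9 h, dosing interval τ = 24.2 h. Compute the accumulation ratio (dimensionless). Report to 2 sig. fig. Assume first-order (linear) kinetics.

1.3

k = ln2 / t½ = 0.693147 / 11.9 = 0.05825 h⁻¹
e^(−kτ) = e^(−0.05825 × 24.2) = 0.2442
Accumulation ratio R = 1 / (1 − e^(−kτ)) = 1 / (1 − 0.2442) = 1.323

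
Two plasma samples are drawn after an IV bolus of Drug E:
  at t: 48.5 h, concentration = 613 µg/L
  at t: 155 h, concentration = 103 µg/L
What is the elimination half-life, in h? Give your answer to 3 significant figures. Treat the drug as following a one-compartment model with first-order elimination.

41.4 h

k = ln(C₁/C₂) / (t₂ − t₁) = ln(613/103) / (155 − 48.5)
  = 1.784 / 106.5 = 0.01675 h⁻¹
t½ = ln2 / k = 0.693147 / 0.01675 = 41.38 h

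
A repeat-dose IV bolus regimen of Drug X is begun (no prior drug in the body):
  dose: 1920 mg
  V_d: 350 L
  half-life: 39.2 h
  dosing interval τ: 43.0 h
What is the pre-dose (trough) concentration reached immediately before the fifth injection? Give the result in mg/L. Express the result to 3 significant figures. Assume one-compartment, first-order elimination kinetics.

4.59 mg/L

C₀ per dose = Dose / Vd = 1920 / 350 = 5.486 mg/L
k = ln2 / t½ = 0.693147 / 39.2 = 0.01768 h⁻¹
Fraction remaining after one interval: r = e^(−kτ) = e^(−0.01768 × 43.0) = 0.4676
Before dose 5, 4 doses have been given (aged 1τ, 2τ, 3τ, 4τ).
C_trough = C₀ × (r + r² + … + r^4) = C₀ × r(1−r^4)/(1−r)
        = 5.486 × 0.4676 × (1 − 0.04781) / (1 − 0.4676) = 4.588 mg/L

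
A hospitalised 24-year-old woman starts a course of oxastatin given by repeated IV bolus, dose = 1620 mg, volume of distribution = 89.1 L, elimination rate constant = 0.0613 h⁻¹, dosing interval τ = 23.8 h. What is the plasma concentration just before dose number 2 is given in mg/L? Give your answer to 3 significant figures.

4.23 mg/L

C₀ per dose = Dose / Vd = 1620 / 89.1 = 18.18 mg/L
Fraction remaining after one interval: r = e^(−kτ) = e^(−0.06130 × 23.8) = 0.2325
Before dose 2, 1 dose has been given (aged 1τ).
C_trough = C₀ × r = 18.18 × 0.2325 = 4.227 mg/L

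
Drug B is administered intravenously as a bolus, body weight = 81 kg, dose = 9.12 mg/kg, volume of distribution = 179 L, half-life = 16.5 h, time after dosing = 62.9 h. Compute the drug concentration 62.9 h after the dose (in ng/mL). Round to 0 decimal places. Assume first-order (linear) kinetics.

Total dose = 9.12 × 81 = 738.7 mg
C₀ = Dose / Vd = 738.7 / 179 = 4.127 mg/L
k = ln2 / t½ = 0.693147 / 16.5 = 0.04201 h⁻¹
C = C₀ · e^(−k·t) = 4.127 × e^(−0.04201 × 62.9)
  = 4.127 × 0.07119 = 0.2938 mg/L
Convert: 0.2938 mg/L × 1000 = 293.8 ng/mL

294 ng/mL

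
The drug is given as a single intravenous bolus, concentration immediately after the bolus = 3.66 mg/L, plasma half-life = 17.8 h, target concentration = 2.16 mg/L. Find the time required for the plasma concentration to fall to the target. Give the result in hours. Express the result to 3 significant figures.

k = ln2 / t½ = 0.693147 / 17.8 = 0.03894 h⁻¹
t = ln(C₀ / C) / k = ln(3.660 / 2.16) / 0.03894
  = ln(1.694) / 0.03894 = 0.5271 / 0.03894 = 13.54 h

13.5 h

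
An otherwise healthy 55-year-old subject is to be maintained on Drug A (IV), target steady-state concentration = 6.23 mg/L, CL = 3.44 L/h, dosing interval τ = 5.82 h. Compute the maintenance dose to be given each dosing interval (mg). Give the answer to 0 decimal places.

125 mg

At steady state, Dose/τ = Css × CL.
Dose = Css × CL × τ = 6.23 × 3.440 × 5.82 = 124.7 mg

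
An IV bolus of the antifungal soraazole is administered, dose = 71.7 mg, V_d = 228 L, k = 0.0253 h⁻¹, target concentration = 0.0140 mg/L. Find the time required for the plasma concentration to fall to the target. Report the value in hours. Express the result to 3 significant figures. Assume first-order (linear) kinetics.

C₀ = Dose / Vd = 71.70 / 228 = 0.3145 mg/L
t = ln(C₀ / C) / k = ln(0.3145 / 0.0140) / 0.02530
  = ln(22.46) / 0.02530 = 3.112 / 0.02530 = 123.0 h

123 h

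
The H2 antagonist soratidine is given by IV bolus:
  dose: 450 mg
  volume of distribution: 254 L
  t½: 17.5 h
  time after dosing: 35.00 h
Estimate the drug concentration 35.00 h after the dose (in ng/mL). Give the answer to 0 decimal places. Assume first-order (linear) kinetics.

C₀ = Dose / Vd = 450.0 / 254 = 1.772 mg/L
k = ln2 / t½ = 0.693147 / 17.5 = 0.03961 h⁻¹
t / t½ = 35.00 / 17.5 = 2 half-lives
C = C₀ × (1/2)^2 = 1.772 × 0.2500 = 0.4430 mg/L
Convert: 0.4430 mg/L × 1000 = 443.0 ng/mL

443 ng/mL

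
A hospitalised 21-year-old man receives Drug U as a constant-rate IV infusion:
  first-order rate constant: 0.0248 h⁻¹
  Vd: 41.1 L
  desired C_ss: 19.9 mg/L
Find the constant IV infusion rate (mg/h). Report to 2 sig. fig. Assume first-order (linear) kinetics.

CL = k × Vd = 0.02480 × 41.1 = 1.019 L/h
At steady state, infusion rate R₀ = Css × CL = 19.9 × 1.019 = 20.28 mg/h

20 mg/h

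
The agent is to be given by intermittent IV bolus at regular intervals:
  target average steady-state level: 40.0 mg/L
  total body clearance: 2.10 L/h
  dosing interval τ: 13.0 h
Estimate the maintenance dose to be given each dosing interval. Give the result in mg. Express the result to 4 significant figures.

1092 mg

At steady state, Dose/τ = Css × CL.
Dose = Css × CL × τ = 40.0 × 2.100 × 13.0 = 1092 mg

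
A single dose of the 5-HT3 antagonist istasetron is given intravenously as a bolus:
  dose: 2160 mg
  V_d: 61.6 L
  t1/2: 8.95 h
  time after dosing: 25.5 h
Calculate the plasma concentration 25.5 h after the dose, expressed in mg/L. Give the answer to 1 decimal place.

C₀ = Dose / Vd = 2160 / 61.6 = 35.06 mg/L
k = ln2 / t½ = 0.693147 / 8.95 = 0.07745 h⁻¹
C = C₀ · e^(−k·t) = 35.06 × e^(−0.07745 × 25.5)
  = 35.06 × 0.1388 = 4.866 mg/L

4.9 mg/L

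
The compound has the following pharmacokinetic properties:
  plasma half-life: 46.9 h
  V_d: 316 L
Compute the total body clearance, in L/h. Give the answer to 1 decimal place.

4.7 L/h

k = ln2 / t½ = 0.693147 / 46.9 = 0.01478 h⁻¹
CL = k × Vd = 0.01478 × 316 = 4.670 L/h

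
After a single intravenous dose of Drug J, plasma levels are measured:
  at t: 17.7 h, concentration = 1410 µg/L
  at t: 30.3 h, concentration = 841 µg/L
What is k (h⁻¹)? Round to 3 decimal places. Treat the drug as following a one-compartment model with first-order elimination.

0.041 h⁻¹

k = ln(C₁/C₂) / (t₂ − t₁) = ln(1410/841) / (30.3 − 17.7)
  = 0.5168 / 12.60 = 0.04102 h⁻¹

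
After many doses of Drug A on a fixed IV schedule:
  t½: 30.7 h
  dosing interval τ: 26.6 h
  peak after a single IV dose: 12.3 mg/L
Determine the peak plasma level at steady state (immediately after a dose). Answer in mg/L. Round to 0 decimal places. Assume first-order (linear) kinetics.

k = ln2 / t½ = 0.693147 / 30.7 = 0.02258 h⁻¹
e^(−kτ) = e^(−0.02258 × 26.6) = 0.5485
Accumulation ratio R = 1 / (1 − e^(−kτ)) = 1 / (1 − 0.5485) = 2.215
Steady-state peak = C₀ × R = 12.3 × 2.215 = 27.24 mg/L

27 mg/L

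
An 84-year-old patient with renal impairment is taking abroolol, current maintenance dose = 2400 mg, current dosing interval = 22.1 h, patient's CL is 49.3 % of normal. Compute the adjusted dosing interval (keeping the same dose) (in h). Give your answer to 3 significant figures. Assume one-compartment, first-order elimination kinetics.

44.8 h

To keep the same average steady-state level, dosing rate must scale with clearance.
CL ratio = 49.3 / 100 = 0.4930
New interval (same dose) = 22.1 / 0.4930 = 44.83 h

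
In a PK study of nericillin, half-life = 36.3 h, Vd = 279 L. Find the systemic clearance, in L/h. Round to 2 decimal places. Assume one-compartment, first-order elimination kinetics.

k = ln2 / t½ = 0.693147 / 36.3 = 0.01909 h⁻¹
CL = k × Vd = 0.01909 × 279 = 5.326 L/h

5.33 L/h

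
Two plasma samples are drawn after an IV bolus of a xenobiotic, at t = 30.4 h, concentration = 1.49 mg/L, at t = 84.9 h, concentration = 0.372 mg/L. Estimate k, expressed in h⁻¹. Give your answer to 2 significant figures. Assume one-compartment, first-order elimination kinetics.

0.025 h⁻¹

k = ln(C₁/C₂) / (t₂ − t₁) = ln(1.49/0.372) / (84.9 − 30.4)
  = 1.388 / 54.50 = 0.02547 h⁻¹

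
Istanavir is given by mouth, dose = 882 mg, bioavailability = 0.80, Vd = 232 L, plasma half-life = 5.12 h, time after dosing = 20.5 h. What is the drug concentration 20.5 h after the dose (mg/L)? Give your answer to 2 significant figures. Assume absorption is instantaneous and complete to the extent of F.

Amount reaching circulation = F × Dose = 0.80 × 882.0 = 705.6 mg
C₀ = F·Dose / Vd = 705.6 / 232 = 3.041 mg/L
k = ln2 / t½ = 0.693147 / 5.12 = 0.1354 h⁻¹
C = C₀ · e^(−k·t) = 3.041 × e^(−0.1354 × 20.5)
  = 3.041 × 0.06231 = 0.1895 mg/L

0.19 mg/L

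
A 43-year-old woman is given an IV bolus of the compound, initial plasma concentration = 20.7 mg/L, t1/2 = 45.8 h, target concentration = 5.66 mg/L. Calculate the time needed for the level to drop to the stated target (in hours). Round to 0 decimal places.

86 h

k = ln2 / t½ = 0.693147 / 45.8 = 0.01513 h⁻¹
t = ln(C₀ / C) / k = ln(20.70 / 5.66) / 0.01513
  = ln(3.657) / 0.01513 = 1.297 / 0.01513 = 85.72 h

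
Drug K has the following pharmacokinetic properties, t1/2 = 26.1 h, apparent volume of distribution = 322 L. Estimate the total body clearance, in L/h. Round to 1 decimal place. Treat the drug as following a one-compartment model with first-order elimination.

k = ln2 / t½ = 0.693147 / 26.1 = 0.02656 h⁻¹
CL = k × Vd = 0.02656 × 322 = 8.552 L/h

8.6 L/h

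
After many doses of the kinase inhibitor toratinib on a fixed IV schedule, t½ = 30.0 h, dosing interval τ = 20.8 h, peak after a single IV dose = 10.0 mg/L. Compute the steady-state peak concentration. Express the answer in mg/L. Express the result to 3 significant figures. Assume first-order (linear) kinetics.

26.2 mg/L

k = ln2 / t½ = 0.693147 / 30.0 = 0.02310 h⁻¹
e^(−kτ) = e^(−0.02310 × 20.8) = 0.6185
Accumulation ratio R = 1 / (1 − e^(−kτ)) = 1 / (1 − 0.6185) = 2.621
Steady-state peak = C₀ × R = 10.0 × 2.621 = 26.21 mg/L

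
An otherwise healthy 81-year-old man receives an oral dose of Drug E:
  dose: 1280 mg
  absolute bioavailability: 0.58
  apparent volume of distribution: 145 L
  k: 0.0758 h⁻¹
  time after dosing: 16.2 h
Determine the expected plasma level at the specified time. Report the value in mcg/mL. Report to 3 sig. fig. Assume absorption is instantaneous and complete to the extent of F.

1.50 mcg/mL

Amount reaching circulation = F × Dose = 0.58 × 1280 = 742.4 mg
C₀ = F·Dose / Vd = 742.4 / 145 = 5.120 mg/L
C = C₀ · e^(−k·t) = 5.120 × e^(−0.07580 × 16.2)
  = 5.120 × 0.2929 = 1.500 mg/L
(1.500 mg/L = 1.500 mcg/mL)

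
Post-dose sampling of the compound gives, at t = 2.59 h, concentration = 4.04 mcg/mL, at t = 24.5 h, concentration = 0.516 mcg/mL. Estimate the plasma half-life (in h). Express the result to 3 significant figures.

7.38 h

k = ln(C₁/C₂) / (t₂ − t₁) = ln(4.04/0.516) / (24.5 − 2.59)
  = 2.058 / 21.91 = 0.09393 h⁻¹
t½ = ln2 / k = 0.693147 / 0.09393 = 7.379 h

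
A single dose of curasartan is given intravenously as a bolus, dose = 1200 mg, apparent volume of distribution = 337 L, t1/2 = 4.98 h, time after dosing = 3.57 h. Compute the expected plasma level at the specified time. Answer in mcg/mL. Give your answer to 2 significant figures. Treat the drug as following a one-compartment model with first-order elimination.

2.2 mcg/mL

C₀ = Dose / Vd = 1200 / 337 = 3.561 mg/L
k = ln2 / t½ = 0.693147 / 4.98 = 0.1392 h⁻¹
C = C₀ · e^(−k·t) = 3.561 × e^(−0.1392 × 3.57)
  = 3.561 × 0.6084 = 2.167 mg/L
(2.167 mg/L = 2.167 mcg/mL)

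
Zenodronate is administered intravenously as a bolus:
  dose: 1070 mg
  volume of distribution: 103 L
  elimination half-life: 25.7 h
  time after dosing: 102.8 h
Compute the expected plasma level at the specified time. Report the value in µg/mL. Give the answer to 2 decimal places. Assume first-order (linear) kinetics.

0.65 µg/mL

C₀ = Dose / Vd = 1070 / 103 = 10.39 mg/L
k = ln2 / t½ = 0.693147 / 25.7 = 0.02697 h⁻¹
t / t½ = 102.8 / 25.7 = 4 half-lives
C = C₀ × (1/2)^4 = 10.39 × 0.06250 = 0.6494 mg/L
(0.6494 mg/L = 0.6494 µg/mL)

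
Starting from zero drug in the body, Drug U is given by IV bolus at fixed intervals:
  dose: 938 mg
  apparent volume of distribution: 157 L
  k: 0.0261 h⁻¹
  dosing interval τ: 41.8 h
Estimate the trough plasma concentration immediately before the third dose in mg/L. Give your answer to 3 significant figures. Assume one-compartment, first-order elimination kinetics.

C₀ per dose = Dose / Vd = 938 / 157 = 5.975 mg/L
Fraction remaining after one interval: r = e^(−kτ) = e^(−0.02610 × 41.8) = 0.3359
Before dose 3, 2 doses have been given (aged 1τ, 2τ).
C_trough = C₀ × (r + r²) = 5.975 × (0.3359 + 0.1128) = 2.681 mg/L

2.68 mg/L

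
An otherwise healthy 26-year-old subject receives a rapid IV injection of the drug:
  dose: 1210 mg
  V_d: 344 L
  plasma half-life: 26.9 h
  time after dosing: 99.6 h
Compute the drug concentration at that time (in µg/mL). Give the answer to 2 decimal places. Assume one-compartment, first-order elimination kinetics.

C₀ = Dose / Vd = 1210 / 344 = 3.517 mg/L
k = ln2 / t½ = 0.693147 / 26.9 = 0.02577 h⁻¹
C = C₀ · e^(−k·t) = 3.517 × e^(−0.02577 × 99.6)
  = 3.517 × 0.07679 = 0.2701 mg/L
(0.2701 mg/L = 0.2701 µg/mL)

0.27 µg/mL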